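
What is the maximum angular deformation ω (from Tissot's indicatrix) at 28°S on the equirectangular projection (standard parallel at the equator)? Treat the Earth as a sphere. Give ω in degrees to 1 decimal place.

Plate carrée maps x = Rλ, y = Rφ. The meridian scale is h = 1 and the parallel scale is k = 1/cos φ = sec φ.
At 28°: h = 1.000, k = 1.133; principal scales a = 1.133, b = 1.000.
sin(ω/2) = (a − b)/(a + b) = 0.1326/2.133 = 0.06216, so ω = 2 arcsin(0.06216) ≈ 7.1°.

7.1°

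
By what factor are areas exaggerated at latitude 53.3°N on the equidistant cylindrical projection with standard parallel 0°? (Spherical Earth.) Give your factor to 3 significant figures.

For the equirectangular projection with φ₀ = 0 (plate carrée), h = 1 along meridians and k = sec φ along parallels.
Areal scale = h·k = 1 × sec φ; at 53.3°, h = 1.000, k = 1.673, so h·k = 1.673.

1.67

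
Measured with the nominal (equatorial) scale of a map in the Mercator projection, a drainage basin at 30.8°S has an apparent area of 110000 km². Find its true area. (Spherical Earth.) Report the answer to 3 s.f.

81200 km²

For Mercator, h = k = sec φ (a conformal cylindrical projection has a single point scale, 1/cos φ).
Areal scale = k² = sec²φ = 1/cos²(30.8°) = 1/0.8590² = 1.355.
True area = apparent / (areal scale) = 110000 / 1.355 ≈ 81200 km².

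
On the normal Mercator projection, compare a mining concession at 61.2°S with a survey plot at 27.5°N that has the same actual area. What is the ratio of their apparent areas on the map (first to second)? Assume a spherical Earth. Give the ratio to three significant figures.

3.39

Mercator is conformal with k = sec φ, so areal scale = k² = sec²φ.
At 61.2°: sec²(61.2°) = 1/0.4818² = 4.309.
At 27.5°: sec²(27.5°) = 1/0.8870² = 1.271.
Ratio = 4.309/1.271 = cos²(27.5°)/cos²(61.2°) ≈ 3.39.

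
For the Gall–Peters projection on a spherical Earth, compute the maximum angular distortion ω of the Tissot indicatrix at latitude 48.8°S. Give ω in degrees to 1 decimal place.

8.1°

The Gall–Peters projection is cylindrical equal-area with φ₀ = 45°. For cylindrical equal-area with standard parallel φ₀, h = cos φ / cos φ₀ and k = cos φ₀ / cos φ, so h·k = 1.
At 48.8°: h = 0.9315, k = 1.074; principal scales a = 1.074, b = 0.9315.
sin(ω/2) = (a − b)/(a + b) = 0.1420/2.005 = 0.07081, so ω = 2 arcsin(0.07081) ≈ 8.1°.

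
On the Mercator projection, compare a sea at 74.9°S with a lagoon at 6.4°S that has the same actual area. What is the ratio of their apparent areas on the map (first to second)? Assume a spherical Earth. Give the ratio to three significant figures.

Mercator areal scale is sec²φ.
At 74.9°: sec²(74.9°) = 1/0.2605² = 14.74.
At 6.4°: sec²(6.4°) = 1/0.9938² = 1.013.
Ratio = 14.74/1.013 = cos²(6.4°)/cos²(74.9°) ≈ 14.6.

14.6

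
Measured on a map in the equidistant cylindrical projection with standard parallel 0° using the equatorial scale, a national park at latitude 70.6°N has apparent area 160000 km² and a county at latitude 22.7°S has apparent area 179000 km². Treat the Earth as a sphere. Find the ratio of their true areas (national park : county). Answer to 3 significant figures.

Plate carrée has h = 1 and k = sec φ, giving areal scale sec φ; true area = (apparent area) · cos φ.
True area of national park: 160000 × cos(70.6°) = 160000 × 0.3322 = 53150 km².
True area of county: 179000 × cos(22.7°) = 179000 × 0.9225 = 165100 km².
Ratio = 53150 / 165100 ≈ 0.322.

0.322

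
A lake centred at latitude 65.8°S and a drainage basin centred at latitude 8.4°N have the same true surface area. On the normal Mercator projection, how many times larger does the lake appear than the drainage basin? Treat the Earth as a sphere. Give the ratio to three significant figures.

5.82

On Mercator, area is exaggerated by sec²φ = 1/cos²φ.
At 65.8°: sec²(65.8°) = 1/0.4099² = 5.951.
At 8.4°: sec²(8.4°) = 1/0.9893² = 1.022.
Ratio = 5.951/1.022 = cos²(8.4°)/cos²(65.8°) ≈ 5.82.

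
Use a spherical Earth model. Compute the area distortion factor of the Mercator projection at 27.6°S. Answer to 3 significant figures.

For Mercator, h = k = sec φ (a conformal cylindrical projection has a single point scale, 1/cos φ).
Areal scale = k² = sec²φ = 1/cos²(27.6°) = 1/0.8862² = 1.273.

1.27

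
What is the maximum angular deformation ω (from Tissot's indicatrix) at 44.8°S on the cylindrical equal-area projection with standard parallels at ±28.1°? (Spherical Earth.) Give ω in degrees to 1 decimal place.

24.7°

For cylindrical equal-area with standard parallel φ₀, h = cos φ / cos φ₀ and k = cos φ₀ / cos φ, so h·k = 1.
At 44.8°: h = 0.8044, k = 1.243; principal scales a = 1.243, b = 0.8044.
sin(ω/2) = (a − b)/(a + b) = 0.4388/2.048 = 0.2143, so ω = 2 arcsin(0.2143) ≈ 24.7°.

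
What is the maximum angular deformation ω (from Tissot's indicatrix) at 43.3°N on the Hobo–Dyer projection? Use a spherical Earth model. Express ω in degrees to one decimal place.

Hobo–Dyer is a cylindrical equal-area projection with standard parallels at ±37.5°. A cylindrical equal-area projection with standard parallel φ₀ has meridian scale h = cos φ / cos φ₀ and parallel scale k = cos φ₀ / cos φ (so areas are preserved, h·k = 1).
At 43.3°: h = 0.9173, k = 1.090; principal scales a = 1.090, b = 0.9173.
sin(ω/2) = (a − b)/(a + b) = 0.1728/2.007 = 0.08607, so ω = 2 arcsin(0.08607) ≈ 9.9°.

9.9°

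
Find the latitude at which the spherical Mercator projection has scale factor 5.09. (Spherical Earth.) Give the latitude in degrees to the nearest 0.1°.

78.7°

Mercator scale is k = sec φ = 1/cos φ.
1/cos φ = 5.09  ⇒  cos φ = 0.1965  ⇒  φ = arccos(0.1965) ≈ 78.7°.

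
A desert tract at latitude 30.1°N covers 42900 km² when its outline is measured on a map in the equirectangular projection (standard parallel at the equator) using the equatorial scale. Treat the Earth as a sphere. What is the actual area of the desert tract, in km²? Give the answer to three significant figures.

37100 km²

For the equirectangular projection with φ₀ = 0 (plate carrée), h = 1 along meridians and k = sec φ along parallels.
Areal scale = h·k = 1 × sec φ; at 30.1°, h = 1.000, k = 1.156, so h·k = 1.156.
True area = apparent / (areal scale) = 42900 / 1.156 ≈ 37100 km².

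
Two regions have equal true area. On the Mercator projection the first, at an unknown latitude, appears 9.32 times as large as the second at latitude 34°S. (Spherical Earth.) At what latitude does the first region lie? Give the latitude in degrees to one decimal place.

On Mercator, (apparent₁)/(apparent₂) = sec²φ₁ / sec²φ₂ when true areas are equal.
cos²φ₂ / cos²φ₁ = 9.32  ⇒  cos φ₁ = cos 34° / √9.32 = 0.8290/3.053 = 0.2716.
φ₁ = arccos(0.2716) ≈ 74.2°.

74.2°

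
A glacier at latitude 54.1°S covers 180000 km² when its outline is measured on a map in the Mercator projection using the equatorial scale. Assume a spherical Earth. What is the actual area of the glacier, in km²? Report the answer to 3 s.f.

The Mercator projection is conformal; its linear scale factor is the same in every direction and equals sec φ = 1/cos φ.
Areal scale = k² = sec²φ = 1/cos²(54.1°) = 1/0.5864² = 2.908.
True area = apparent / (areal scale) = 180000 / 2.908 ≈ 61900 km².

61900 km²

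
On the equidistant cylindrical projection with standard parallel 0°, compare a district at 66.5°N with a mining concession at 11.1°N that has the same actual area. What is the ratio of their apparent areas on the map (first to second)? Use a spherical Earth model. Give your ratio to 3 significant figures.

2.46

In the plate carrée (x = Rλ, y = Rφ), meridians are true-scale (h = 1) and parallels are stretched by k = sec φ.
Areal scale at 66.5°: h·k = 1.000 × 2.508 = 2.508.
Areal scale at 11.1°: h·k = 1.000 × 1.019 = 1.019.
Ratio = 2.508/1.019 ≈ 2.46.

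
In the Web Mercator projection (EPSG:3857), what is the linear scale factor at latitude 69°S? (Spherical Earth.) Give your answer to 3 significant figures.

2.79

For Mercator, h = k = sec φ (a conformal cylindrical projection has a single point scale, 1/cos φ).
k = 1/cos 69° = 1/0.3584 = 2.790.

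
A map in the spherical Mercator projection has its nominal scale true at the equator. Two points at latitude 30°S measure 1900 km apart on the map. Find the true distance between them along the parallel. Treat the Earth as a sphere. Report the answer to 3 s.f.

1650 km

For Mercator, h = k = sec φ (a conformal cylindrical projection has a single point scale, 1/cos φ).
Along the parallel at 30°, map distances are exaggerated by k = sec 30° = 1.155.
True distance = 1900 / 1.155 = 1900 × cos 30° ≈ 1650 km.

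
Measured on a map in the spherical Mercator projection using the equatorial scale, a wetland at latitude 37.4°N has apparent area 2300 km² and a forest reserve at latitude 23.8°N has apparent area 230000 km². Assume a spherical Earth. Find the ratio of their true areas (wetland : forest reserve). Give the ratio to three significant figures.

Mercator's areal exaggeration is sec²φ; hence true area = (apparent area) · cos²φ.
True area of wetland: 2300 × cos²(37.4°) = 2300 × 0.6311 = 1452 km².
True area of forest reserve: 230000 × cos²(23.8°) = 230000 × 0.8372 = 192500 km².
Ratio = 1452 / 192500 ≈ 0.00754.

0.00754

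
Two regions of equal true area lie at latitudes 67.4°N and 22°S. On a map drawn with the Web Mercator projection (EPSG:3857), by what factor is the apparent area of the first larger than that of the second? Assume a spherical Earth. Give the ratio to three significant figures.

5.82

On Mercator, area is exaggerated by sec²φ = 1/cos²φ.
At 67.4°: sec²(67.4°) = 1/0.3843² = 6.771.
At 22°: sec²(22°) = 1/0.9272² = 1.163.
Ratio = 6.771/1.163 = cos²(22°)/cos²(67.4°) ≈ 5.82.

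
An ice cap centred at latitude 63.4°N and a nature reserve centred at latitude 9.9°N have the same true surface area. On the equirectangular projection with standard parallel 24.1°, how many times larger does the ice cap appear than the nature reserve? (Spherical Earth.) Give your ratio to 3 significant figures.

The equidistant cylindrical projection with φ₀ = 24.1° has h = 1 (meridians true) and k = cos φ₀ / cos φ along parallels.
Areal scale at 63.4°: h·k = 1.000 × 2.039 = 2.039.
Areal scale at 9.9°: h·k = 1.000 × 0.9266 = 0.9266.
Ratio = 2.039/0.9266 ≈ 2.20.

2.20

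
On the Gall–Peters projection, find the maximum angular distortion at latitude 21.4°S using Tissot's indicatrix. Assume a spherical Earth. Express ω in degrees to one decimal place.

31.1°

Gall–Peters is a cylindrical equal-area projection with standard parallels at ±45°. A cylindrical equal-area projection with standard parallel φ₀ has meridian scale h = cos φ / cos φ₀ and parallel scale k = cos φ₀ / cos φ (so areas are preserved, h·k = 1).
At 21.4°: h = 1.317, k = 0.7595; principal scales a = 1.317, b = 0.7595.
sin(ω/2) = (a − b)/(a + b) = 0.5572/2.076 = 0.2684, so ω = 2 arcsin(0.2684) ≈ 31.1°.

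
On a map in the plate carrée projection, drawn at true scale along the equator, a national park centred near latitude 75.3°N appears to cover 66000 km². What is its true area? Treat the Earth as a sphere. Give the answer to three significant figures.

Plate carrée maps x = Rλ, y = Rφ. The meridian scale is h = 1 and the parallel scale is k = 1/cos φ = sec φ.
Areal scale = h·k = 1 × sec φ; at 75.3°, h = 1.000, k = 3.941, so h·k = 3.941.
True area = apparent / (areal scale) = 66000 / 3.941 ≈ 16700 km².

16700 km²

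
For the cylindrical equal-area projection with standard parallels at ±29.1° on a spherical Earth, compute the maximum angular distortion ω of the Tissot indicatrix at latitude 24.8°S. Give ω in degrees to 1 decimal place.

A cylindrical equal-area projection with standard parallel φ₀ has meridian scale h = cos φ / cos φ₀ and parallel scale k = cos φ₀ / cos φ (so areas are preserved, h·k = 1).
At 24.8°: h = 1.039, k = 0.9625; principal scales a = 1.039, b = 0.9625.
sin(ω/2) = (a − b)/(a + b) = 0.07638/2.001 = 0.03816, so ω = 2 arcsin(0.03816) ≈ 4.4°.

4.4°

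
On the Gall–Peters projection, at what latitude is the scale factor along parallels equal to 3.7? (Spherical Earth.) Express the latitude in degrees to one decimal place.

Gall–Peters is a cylindrical equal-area projection with standard parallels at ±45°. For cylindrical equal-area with standard parallel φ₀, h = cos φ / cos φ₀ and k = cos φ₀ / cos φ, so h·k = 1.
k = cos φ₀ / cos φ = 3.7  ⇒  cos φ = cos 45° / 3.7 = 0.1911.
φ = arccos(0.1911) ≈ 79.0°.

79.0°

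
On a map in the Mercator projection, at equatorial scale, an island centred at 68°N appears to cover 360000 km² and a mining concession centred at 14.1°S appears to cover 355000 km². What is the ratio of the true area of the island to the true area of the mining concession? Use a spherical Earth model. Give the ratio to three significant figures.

0.151

Since Mercator area scale is 1/cos²φ, the true area equals the apparent area multiplied by cos²φ.
True area of island: 360000 × cos²(68°) = 360000 × 0.1403 = 50520 km².
True area of mining concession: 355000 × cos²(14.1°) = 355000 × 0.9407 = 333900 km².
Ratio = 50520 / 333900 ≈ 0.151.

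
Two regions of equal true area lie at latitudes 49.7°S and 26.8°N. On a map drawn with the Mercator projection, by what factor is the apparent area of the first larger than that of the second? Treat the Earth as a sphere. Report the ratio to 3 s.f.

On Mercator, area is exaggerated by sec²φ = 1/cos²φ.
At 49.7°: sec²(49.7°) = 1/0.6468² = 2.390.
At 26.8°: sec²(26.8°) = 1/0.8926² = 1.255.
Ratio = 2.390/1.255 = cos²(26.8°)/cos²(49.7°) ≈ 1.90.

1.90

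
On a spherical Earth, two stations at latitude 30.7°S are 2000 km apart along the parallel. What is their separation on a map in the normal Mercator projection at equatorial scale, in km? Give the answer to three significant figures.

Mercator is conformal, so the point scale is isotropic: h = k = sec φ = 1/cos φ.
Along the parallel, k = sec 30.7° = 1/0.8599 = 1.163.
Map distance = 2000 × 1.163 ≈ 2330 km.

2330 km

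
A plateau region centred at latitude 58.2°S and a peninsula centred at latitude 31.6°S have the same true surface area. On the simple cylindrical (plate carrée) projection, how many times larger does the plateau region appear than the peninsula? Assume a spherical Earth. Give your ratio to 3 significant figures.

1.62

In the plate carrée (x = Rλ, y = Rφ), meridians are true-scale (h = 1) and parallels are stretched by k = sec φ.
Areal scale at 58.2°: h·k = 1.000 × 1.898 = 1.898.
Areal scale at 31.6°: h·k = 1.000 × 1.174 = 1.174.
Ratio = 1.898/1.174 ≈ 1.62.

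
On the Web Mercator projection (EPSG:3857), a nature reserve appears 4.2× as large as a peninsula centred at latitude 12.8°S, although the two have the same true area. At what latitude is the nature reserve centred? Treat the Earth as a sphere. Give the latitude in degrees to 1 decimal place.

On Mercator, (apparent₁)/(apparent₂) = sec²φ₁ / sec²φ₂ when true areas are equal.
cos²φ₂ / cos²φ₁ = 4.2  ⇒  cos φ₁ = cos 12.8° / √4.2 = 0.9751/2.049 = 0.4758.
φ₁ = arccos(0.4758) ≈ 61.6°.

61.6°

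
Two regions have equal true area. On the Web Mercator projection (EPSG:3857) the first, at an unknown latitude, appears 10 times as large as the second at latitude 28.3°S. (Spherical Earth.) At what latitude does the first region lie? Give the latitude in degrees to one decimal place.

For equal true areas on Mercator, apparent areas scale as sec²φ, so the ratio is cos²φ₂ / cos²φ₁.
cos²φ₂ / cos²φ₁ = 10  ⇒  cos φ₁ = cos 28.3° / √10 = 0.8805/3.162 = 0.2784.
φ₁ = arccos(0.2784) ≈ 73.8°.

73.8°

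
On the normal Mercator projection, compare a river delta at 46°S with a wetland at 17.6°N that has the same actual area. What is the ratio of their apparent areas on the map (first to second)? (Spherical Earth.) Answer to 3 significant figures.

1.88

On Mercator, area is exaggerated by sec²φ = 1/cos²φ.
At 46°: sec²(46°) = 1/0.6947² = 2.072.
At 17.6°: sec²(17.6°) = 1/0.9532² = 1.101.
Ratio = 2.072/1.101 = cos²(17.6°)/cos²(46°) ≈ 1.88.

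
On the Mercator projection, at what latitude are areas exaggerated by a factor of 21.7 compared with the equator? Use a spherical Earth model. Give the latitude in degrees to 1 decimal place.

Mercator areal scale is sec²φ.
sec²φ = 21.7  ⇒  cos²φ = 0.04608  ⇒  cos φ = 0.2147.
φ = arccos(0.2147) ≈ 77.6°.

77.6°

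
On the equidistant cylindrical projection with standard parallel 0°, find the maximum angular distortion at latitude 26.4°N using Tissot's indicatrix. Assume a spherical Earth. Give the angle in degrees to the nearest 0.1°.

6.3°

Plate carrée maps x = Rλ, y = Rφ. The meridian scale is h = 1 and the parallel scale is k = 1/cos φ = sec φ.
At 26.4°: h = 1.000, k = 1.116; principal scales a = 1.116, b = 1.000.
sin(ω/2) = (a − b)/(a + b) = 0.1164/2.116 = 0.05501, so ω = 2 arcsin(0.05501) ≈ 6.3°.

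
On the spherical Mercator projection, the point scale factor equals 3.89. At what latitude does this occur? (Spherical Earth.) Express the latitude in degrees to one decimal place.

75.1°

Mercator scale is k = sec φ = 1/cos φ.
1/cos φ = 3.89  ⇒  cos φ = 0.2571  ⇒  φ = arccos(0.2571) ≈ 75.1°.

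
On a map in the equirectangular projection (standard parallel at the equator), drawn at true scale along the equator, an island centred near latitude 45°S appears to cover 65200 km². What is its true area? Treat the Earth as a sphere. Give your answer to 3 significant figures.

46100 km²

In the plate carrée (x = Rλ, y = Rφ), meridians are true-scale (h = 1) and parallels are stretched by k = sec φ.
Areal scale = h·k = 1 × sec φ; at 45°, h = 1.000, k = 1.414, so h·k = 1.414.
True area = apparent / (areal scale) = 65200 / 1.414 ≈ 46100 km².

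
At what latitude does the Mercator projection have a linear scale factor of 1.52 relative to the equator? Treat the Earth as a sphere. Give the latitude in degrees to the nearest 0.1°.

Mercator scale is k = sec φ = 1/cos φ.
1/cos φ = 1.52  ⇒  cos φ = 0.6579  ⇒  φ = arccos(0.6579) ≈ 48.9°.

48.9°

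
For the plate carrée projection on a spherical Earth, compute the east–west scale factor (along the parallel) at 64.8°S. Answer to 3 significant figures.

For the equirectangular projection with φ₀ = 0 (plate carrée), h = 1 along meridians and k = sec φ along parallels.
k = 1/cos 64.8° = 1/0.4258 = 2.349.

2.35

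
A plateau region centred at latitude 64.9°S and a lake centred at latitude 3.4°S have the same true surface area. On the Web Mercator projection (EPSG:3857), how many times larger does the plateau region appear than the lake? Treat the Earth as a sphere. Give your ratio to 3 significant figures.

5.54

On Mercator, area is exaggerated by sec²φ = 1/cos²φ.
At 64.9°: sec²(64.9°) = 1/0.4242² = 5.557.
At 3.4°: sec²(3.4°) = 1/0.9982² = 1.004.
Ratio = 5.557/1.004 = cos²(3.4°)/cos²(64.9°) ≈ 5.54.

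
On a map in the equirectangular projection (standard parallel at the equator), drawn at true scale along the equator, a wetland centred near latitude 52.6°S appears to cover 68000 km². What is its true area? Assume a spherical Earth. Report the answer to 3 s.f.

In the plate carrée (x = Rλ, y = Rφ), meridians are true-scale (h = 1) and parallels are stretched by k = sec φ.
Areal scale = h·k = 1 × sec φ; at 52.6°, h = 1.000, k = 1.646, so h·k = 1.646.
True area = apparent / (areal scale) = 68000 / 1.646 ≈ 41300 km².

41300 km²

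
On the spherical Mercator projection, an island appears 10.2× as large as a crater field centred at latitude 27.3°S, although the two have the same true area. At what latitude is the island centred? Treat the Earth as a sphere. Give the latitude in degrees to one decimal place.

Mercator areal scale is sec²φ, so apparent-area ratio = sec²φ₁ / sec²φ₂ = cos²φ₂ / cos²φ₁.
cos²φ₂ / cos²φ₁ = 10.2  ⇒  cos φ₁ = cos 27.3° / √10.2 = 0.8886/3.194 = 0.2782.
φ₁ = arccos(0.2782) ≈ 73.8°.

73.8°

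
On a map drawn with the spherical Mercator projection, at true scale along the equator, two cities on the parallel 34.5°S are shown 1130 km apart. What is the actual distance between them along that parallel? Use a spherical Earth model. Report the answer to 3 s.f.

931 km

The Mercator projection is conformal; its linear scale factor is the same in every direction and equals sec φ = 1/cos φ.
Along the parallel at 34.5°, map distances are exaggerated by k = sec 34.5° = 1.213.
True distance = 1130 / 1.213 = 1130 × cos 34.5° ≈ 931 km.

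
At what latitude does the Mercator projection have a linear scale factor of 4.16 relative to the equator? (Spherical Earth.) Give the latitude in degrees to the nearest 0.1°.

76.1°

Mercator scale is k = sec φ = 1/cos φ.
1/cos φ = 4.16  ⇒  cos φ = 0.2404  ⇒  φ = arccos(0.2404) ≈ 76.1°.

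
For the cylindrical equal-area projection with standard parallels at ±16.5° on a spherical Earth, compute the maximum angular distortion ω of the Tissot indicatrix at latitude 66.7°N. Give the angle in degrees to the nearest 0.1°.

For cylindrical equal-area with standard parallel φ₀, h = cos φ / cos φ₀ and k = cos φ₀ / cos φ, so h·k = 1.
At 66.7°: h = 0.4125, k = 2.424; principal scales a = 2.424, b = 0.4125.
sin(ω/2) = (a − b)/(a + b) = 2.012/2.837 = 0.7091, so ω = 2 arcsin(0.7091) ≈ 90.3°.

90.3°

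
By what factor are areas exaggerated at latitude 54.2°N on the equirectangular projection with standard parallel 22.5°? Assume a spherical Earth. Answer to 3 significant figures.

With standard parallel φ₀ = 22.5°, the equirectangular projection gives x = Rλ cos φ₀, y = Rφ, so h = 1 and k = cos 22.5° / cos φ.
Areal scale = h·k = 1 × cos φ₀ / cos φ; at 54.2°, h = 1.000, k = 1.579, so h·k = 1.579.

1.58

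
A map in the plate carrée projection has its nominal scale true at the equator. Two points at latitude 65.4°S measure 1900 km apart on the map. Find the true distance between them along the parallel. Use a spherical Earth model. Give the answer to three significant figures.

791 km

In the plate carrée (x = Rλ, y = Rφ), meridians are true-scale (h = 1) and parallels are stretched by k = sec φ.
Along the parallel at 65.4°, map distances are exaggerated by k = sec 65.4° = 2.402.
True distance = 1900 / 2.402 = 1900 × cos 65.4° ≈ 791 km.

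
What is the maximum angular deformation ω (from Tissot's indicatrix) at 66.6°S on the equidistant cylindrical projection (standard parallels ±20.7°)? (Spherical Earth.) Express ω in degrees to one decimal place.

In the equirectangular projection with standard parallel φ₀ = 20.7° (x = Rλ cos φ₀, y = Rφ), meridians are true-scale (h = 1) and the parallel scale is k = cos φ₀ / cos φ.
At 66.6°: h = 1.000, k = 2.355; principal scales a = 2.355, b = 1.000.
sin(ω/2) = (a − b)/(a + b) = 1.355/3.355 = 0.4039, so ω = 2 arcsin(0.4039) ≈ 47.7°.

47.7°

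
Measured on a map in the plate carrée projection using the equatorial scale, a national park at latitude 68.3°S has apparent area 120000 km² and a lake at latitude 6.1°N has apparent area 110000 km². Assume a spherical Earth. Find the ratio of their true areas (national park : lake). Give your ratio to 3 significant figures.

Plate carrée has h = 1 and k = sec φ, giving areal scale sec φ; true area = (apparent area) · cos φ.
True area of national park: 120000 × cos(68.3°) = 120000 × 0.3697 = 44370 km².
True area of lake: 110000 × cos(6.1°) = 110000 × 0.9943 = 109400 km².
Ratio = 44370 / 109400 ≈ 0.406.

0.406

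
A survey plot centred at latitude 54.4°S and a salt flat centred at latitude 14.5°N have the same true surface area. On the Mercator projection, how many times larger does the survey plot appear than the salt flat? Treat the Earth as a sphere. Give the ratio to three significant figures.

On Mercator, area is exaggerated by sec²φ = 1/cos²φ.
At 54.4°: sec²(54.4°) = 1/0.5821² = 2.951.
At 14.5°: sec²(14.5°) = 1/0.9681² = 1.067.
Ratio = 2.951/1.067 = cos²(14.5°)/cos²(54.4°) ≈ 2.77.

2.77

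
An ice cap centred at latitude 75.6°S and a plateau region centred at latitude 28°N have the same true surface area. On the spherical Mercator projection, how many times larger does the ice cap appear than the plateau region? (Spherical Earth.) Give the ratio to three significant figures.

12.6

Mercator areal scale is sec²φ.
At 75.6°: sec²(75.6°) = 1/0.2487² = 16.17.
At 28°: sec²(28°) = 1/0.8829² = 1.283.
Ratio = 16.17/1.283 = cos²(28°)/cos²(75.6°) ≈ 12.6.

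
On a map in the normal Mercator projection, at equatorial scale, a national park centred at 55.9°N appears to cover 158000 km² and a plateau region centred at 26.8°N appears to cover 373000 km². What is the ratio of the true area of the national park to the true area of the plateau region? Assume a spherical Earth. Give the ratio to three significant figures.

On Mercator the areal scale is sec²φ, so true area = apparent × cos²φ.
True area of national park: 158000 × cos²(55.9°) = 158000 × 0.3143 = 49660 km².
True area of plateau region: 373000 × cos²(26.8°) = 373000 × 0.7967 = 297200 km².
Ratio = 49660 / 297200 ≈ 0.167.

0.167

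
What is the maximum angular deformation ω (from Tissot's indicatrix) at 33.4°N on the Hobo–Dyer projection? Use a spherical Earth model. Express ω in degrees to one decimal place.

5.8°

The Hobo–Dyer projection is cylindrical equal-area with φ₀ = 37.5°. For cylindrical equal-area with standard parallel φ₀, h = cos φ / cos φ₀ and k = cos φ₀ / cos φ, so h·k = 1.
At 33.4°: h = 1.052, k = 0.9503; principal scales a = 1.052, b = 0.9503.
sin(ω/2) = (a − b)/(a + b) = 0.1020/2.003 = 0.05094, so ω = 2 arcsin(0.05094) ≈ 5.8°.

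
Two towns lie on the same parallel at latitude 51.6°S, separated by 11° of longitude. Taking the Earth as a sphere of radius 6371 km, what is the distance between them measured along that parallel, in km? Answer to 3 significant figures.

760 km

Arc length along a parallel = R cos φ · Δλ (with Δλ in radians).
= 6371 × cos 51.6° × (11° × π/180) = 6371 × 0.6211 × 0.1920 ≈ 760 km.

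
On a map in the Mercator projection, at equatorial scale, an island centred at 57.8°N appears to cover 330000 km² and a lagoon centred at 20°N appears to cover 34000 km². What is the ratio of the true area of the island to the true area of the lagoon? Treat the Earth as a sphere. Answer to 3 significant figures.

3.12

Since Mercator area scale is 1/cos²φ, the true area equals the apparent area multiplied by cos²φ.
True area of island: 330000 × cos²(57.8°) = 330000 × 0.2840 = 93710 km².
True area of lagoon: 34000 × cos²(20°) = 34000 × 0.8830 = 30020 km².
Ratio = 93710 / 30020 ≈ 3.12.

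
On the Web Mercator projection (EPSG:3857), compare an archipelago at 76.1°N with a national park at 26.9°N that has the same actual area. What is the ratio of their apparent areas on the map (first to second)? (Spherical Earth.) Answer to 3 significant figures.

Mercator areal scale is sec²φ.
At 76.1°: sec²(76.1°) = 1/0.2402² = 17.33.
At 26.9°: sec²(26.9°) = 1/0.8918² = 1.257.
Ratio = 17.33/1.257 = cos²(26.9°)/cos²(76.1°) ≈ 13.8.

13.8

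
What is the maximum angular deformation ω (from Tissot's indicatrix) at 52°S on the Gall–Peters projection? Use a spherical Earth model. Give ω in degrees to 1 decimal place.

15.8°

Gall–Peters is a cylindrical equal-area projection with standard parallels at ±45°. For cylindrical equal-area with standard parallel φ₀, h = cos φ / cos φ₀ and k = cos φ₀ / cos φ, so h·k = 1.
At 52°: h = 0.8707, k = 1.149; principal scales a = 1.149, b = 0.8707.
sin(ω/2) = (a − b)/(a + b) = 0.2779/2.019 = 0.1376, so ω = 2 arcsin(0.1376) ≈ 15.8°.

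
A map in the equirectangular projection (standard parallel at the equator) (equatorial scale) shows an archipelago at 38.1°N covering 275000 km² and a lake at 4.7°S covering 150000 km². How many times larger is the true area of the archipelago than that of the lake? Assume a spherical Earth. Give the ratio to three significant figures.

1.45

Plate carrée has h = 1 and k = sec φ, giving areal scale sec φ; true area = (apparent area) · cos φ.
True area of archipelago: 275000 × cos(38.1°) = 275000 × 0.7869 = 216400 km².
True area of lake: 150000 × cos(4.7°) = 150000 × 0.9966 = 149500 km².
Ratio = 216400 / 149500 ≈ 1.45.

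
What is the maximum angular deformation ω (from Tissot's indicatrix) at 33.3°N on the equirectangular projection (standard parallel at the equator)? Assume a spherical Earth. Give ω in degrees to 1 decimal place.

10.3°

Plate carrée maps x = Rλ, y = Rφ. The meridian scale is h = 1 and the parallel scale is k = 1/cos φ = sec φ.
At 33.3°: h = 1.000, k = 1.196; principal scales a = 1.196, b = 1.000.
sin(ω/2) = (a − b)/(a + b) = 0.1964/2.196 = 0.08944, so ω = 2 arcsin(0.08944) ≈ 10.3°.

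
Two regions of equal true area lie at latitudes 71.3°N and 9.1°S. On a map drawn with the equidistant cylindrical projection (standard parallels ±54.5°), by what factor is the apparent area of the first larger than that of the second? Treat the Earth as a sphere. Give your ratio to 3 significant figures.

With standard parallel φ₀ = 54.5°, the equirectangular projection gives x = Rλ cos φ₀, y = Rφ, so h = 1 and k = cos 54.5° / cos φ.
Areal scale at 71.3°: h·k = 1.000 × 1.811 = 1.811.
Areal scale at 9.1°: h·k = 1.000 × 0.5881 = 0.5881.
Ratio = 1.811/0.5881 ≈ 3.08.

3.08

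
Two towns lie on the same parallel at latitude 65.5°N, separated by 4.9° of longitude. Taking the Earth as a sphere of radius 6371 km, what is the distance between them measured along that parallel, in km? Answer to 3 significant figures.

226 km

Arc length along a parallel = R cos φ · Δλ (with Δλ in radians).
= 6371 × cos 65.5° × (4.9° × π/180) = 6371 × 0.4147 × 0.08552 ≈ 226 km.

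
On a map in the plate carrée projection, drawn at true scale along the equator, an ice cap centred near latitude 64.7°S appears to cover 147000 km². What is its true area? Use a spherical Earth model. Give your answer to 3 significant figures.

For the equirectangular projection with φ₀ = 0 (plate carrée), h = 1 along meridians and k = sec φ along parallels.
Areal scale = h·k = 1 × sec φ; at 64.7°, h = 1.000, k = 2.340, so h·k = 2.340.
True area = apparent / (areal scale) = 147000 / 2.340 ≈ 62800 km².

62800 km²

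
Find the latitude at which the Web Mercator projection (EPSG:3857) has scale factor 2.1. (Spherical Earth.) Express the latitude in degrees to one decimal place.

61.6°

Mercator scale is k = sec φ = 1/cos φ.
1/cos φ = 2.1  ⇒  cos φ = 0.4762  ⇒  φ = arccos(0.4762) ≈ 61.6°.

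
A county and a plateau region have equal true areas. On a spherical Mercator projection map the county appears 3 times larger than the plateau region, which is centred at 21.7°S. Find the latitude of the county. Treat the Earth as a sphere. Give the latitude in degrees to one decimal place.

57.6°

On Mercator, (apparent₁)/(apparent₂) = sec²φ₁ / sec²φ₂ when true areas are equal.
cos²φ₂ / cos²φ₁ = 3  ⇒  cos φ₁ = cos 21.7° / √3 = 0.9291/1.732 = 0.5364.
φ₁ = arccos(0.5364) ≈ 57.6°.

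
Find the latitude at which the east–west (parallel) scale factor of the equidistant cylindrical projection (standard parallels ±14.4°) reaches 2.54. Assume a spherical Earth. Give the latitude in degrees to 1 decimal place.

With standard parallel φ₀ = 14.4°, the equirectangular projection gives x = Rλ cos φ₀, y = Rφ, so h = 1 and k = cos 14.4° / cos φ.
k = cos φ₀ / cos φ = 2.54  ⇒  cos φ = cos 14.4° / 2.54 = 0.3813.
φ = arccos(0.3813) ≈ 67.6°.

67.6°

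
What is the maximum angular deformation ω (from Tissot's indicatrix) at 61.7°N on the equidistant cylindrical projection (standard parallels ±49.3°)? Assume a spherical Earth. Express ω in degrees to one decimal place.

In the equirectangular projection with standard parallel φ₀ = 49.3° (x = Rλ cos φ₀, y = Rφ), meridians are true-scale (h = 1) and the parallel scale is k = cos φ₀ / cos φ.
At 61.7°: h = 1.000, k = 1.375; principal scales a = 1.375, b = 1.000.
sin(ω/2) = (a − b)/(a + b) = 0.3755/2.375 = 0.1581, so ω = 2 arcsin(0.1581) ≈ 18.2°.

18.2°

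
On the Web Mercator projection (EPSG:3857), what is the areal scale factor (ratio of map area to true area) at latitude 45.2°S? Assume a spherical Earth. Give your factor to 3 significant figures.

The Mercator projection is conformal; its linear scale factor is the same in every direction and equals sec φ = 1/cos φ.
Areal scale = k² = sec²φ = 1/cos²(45.2°) = 1/0.7046² = 2.014.

2.01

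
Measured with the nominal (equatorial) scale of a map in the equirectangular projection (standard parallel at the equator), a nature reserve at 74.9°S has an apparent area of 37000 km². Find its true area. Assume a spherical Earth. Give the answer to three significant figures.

In the plate carrée (x = Rλ, y = Rφ), meridians are true-scale (h = 1) and parallels are stretched by k = sec φ.
Areal scale = h·k = 1 × sec φ; at 74.9°, h = 1.000, k = 3.839, so h·k = 3.839.
True area = apparent / (areal scale) = 37000 / 3.839 ≈ 9640 km².

9640 km²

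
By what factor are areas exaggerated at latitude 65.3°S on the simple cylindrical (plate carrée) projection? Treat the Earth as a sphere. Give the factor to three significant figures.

2.39

In the plate carrée (x = Rλ, y = Rφ), meridians are true-scale (h = 1) and parallels are stretched by k = sec φ.
Areal scale = h·k = 1 × sec φ; at 65.3°, h = 1.000, k = 2.393, so h·k = 2.393.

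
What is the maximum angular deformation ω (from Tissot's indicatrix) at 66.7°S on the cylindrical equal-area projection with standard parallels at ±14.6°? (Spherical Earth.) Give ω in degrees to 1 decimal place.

91.1°

For cylindrical equal-area with standard parallel φ₀, h = cos φ / cos φ₀ and k = cos φ₀ / cos φ, so h·k = 1.
At 66.7°: h = 0.4087, k = 2.447; principal scales a = 2.447, b = 0.4087.
sin(ω/2) = (a − b)/(a + b) = 2.038/2.855 = 0.7137, so ω = 2 arcsin(0.7137) ≈ 91.1°.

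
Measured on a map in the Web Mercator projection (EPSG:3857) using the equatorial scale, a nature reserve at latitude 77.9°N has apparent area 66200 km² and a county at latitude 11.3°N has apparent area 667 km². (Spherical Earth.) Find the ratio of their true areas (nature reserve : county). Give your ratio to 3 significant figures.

4.54

On Mercator the areal scale is sec²φ, so true area = apparent × cos²φ.
True area of nature reserve: 66200 × cos²(77.9°) = 66200 × 0.04394 = 2909 km².
True area of county: 667 × cos²(11.3°) = 667 × 0.9616 = 641.4 km².
Ratio = 2909 / 641.4 ≈ 4.54.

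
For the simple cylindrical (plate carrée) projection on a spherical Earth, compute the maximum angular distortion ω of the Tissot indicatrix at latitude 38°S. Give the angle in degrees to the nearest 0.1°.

13.6°

Plate carrée maps x = Rλ, y = Rφ. The meridian scale is h = 1 and the parallel scale is k = 1/cos φ = sec φ.
At 38°: h = 1.000, k = 1.269; principal scales a = 1.269, b = 1.000.
sin(ω/2) = (a − b)/(a + b) = 0.2690/2.269 = 0.1186, so ω = 2 arcsin(0.1186) ≈ 13.6°.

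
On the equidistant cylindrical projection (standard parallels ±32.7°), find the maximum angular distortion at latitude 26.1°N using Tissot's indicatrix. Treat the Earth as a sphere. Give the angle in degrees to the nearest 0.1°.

In the equirectangular projection with standard parallel φ₀ = 32.7° (x = Rλ cos φ₀, y = Rφ), meridians are true-scale (h = 1) and the parallel scale is k = cos φ₀ / cos φ.
At 26.1°: h = 1.000, k = 0.9371; principal scales a = 1.000, b = 0.9371.
sin(ω/2) = (a − b)/(a + b) = 0.06293/1.937 = 0.03249, so ω = 2 arcsin(0.03249) ≈ 3.7°.

3.7°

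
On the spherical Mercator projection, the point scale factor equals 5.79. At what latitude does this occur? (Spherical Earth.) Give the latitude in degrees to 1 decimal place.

80.1°

Mercator scale is k = sec φ = 1/cos φ.
1/cos φ = 5.79  ⇒  cos φ = 0.1727  ⇒  φ = arccos(0.1727) ≈ 80.1°.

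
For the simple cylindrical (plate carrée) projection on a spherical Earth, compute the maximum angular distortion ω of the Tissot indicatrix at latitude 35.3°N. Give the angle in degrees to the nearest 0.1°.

11.6°

For the equirectangular projection with φ₀ = 0 (plate carrée), h = 1 along meridians and k = sec φ along parallels.
At 35.3°: h = 1.000, k = 1.225; principal scales a = 1.225, b = 1.000.
sin(ω/2) = (a − b)/(a + b) = 0.2253/2.225 = 0.1012, so ω = 2 arcsin(0.1012) ≈ 11.6°.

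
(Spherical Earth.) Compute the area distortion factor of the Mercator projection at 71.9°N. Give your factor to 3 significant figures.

10.4

The Mercator projection is conformal; its linear scale factor is the same in every direction and equals sec φ = 1/cos φ.
Areal scale = k² = sec²φ = 1/cos²(71.9°) = 1/0.3107² = 10.36.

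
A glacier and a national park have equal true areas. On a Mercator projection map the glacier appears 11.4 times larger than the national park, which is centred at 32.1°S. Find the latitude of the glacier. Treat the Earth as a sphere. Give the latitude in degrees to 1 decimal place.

For equal true areas on Mercator, apparent areas scale as sec²φ, so the ratio is cos²φ₂ / cos²φ₁.
cos²φ₂ / cos²φ₁ = 11.4  ⇒  cos φ₁ = cos 32.1° / √11.4 = 0.8471/3.376 = 0.2509.
φ₁ = arccos(0.2509) ≈ 75.5°.

75.5°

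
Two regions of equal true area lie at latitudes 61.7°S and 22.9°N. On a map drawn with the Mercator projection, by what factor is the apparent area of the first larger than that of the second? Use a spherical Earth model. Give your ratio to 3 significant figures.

3.78

Mercator is conformal with k = sec φ, so areal scale = k² = sec²φ.
At 61.7°: sec²(61.7°) = 1/0.4741² = 4.449.
At 22.9°: sec²(22.9°) = 1/0.9212² = 1.178.
Ratio = 4.449/1.178 = cos²(22.9°)/cos²(61.7°) ≈ 3.78.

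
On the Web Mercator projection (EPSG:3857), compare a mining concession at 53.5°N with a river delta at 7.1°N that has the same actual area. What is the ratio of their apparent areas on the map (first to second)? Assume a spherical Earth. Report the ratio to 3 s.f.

2.78

On Mercator, area is exaggerated by sec²φ = 1/cos²φ.
At 53.5°: sec²(53.5°) = 1/0.5948² = 2.826.
At 7.1°: sec²(7.1°) = 1/0.9923² = 1.016.
Ratio = 2.826/1.016 = cos²(7.1°)/cos²(53.5°) ≈ 2.78.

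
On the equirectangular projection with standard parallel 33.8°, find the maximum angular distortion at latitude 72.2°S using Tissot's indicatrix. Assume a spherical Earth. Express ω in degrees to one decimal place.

In the equirectangular projection with standard parallel φ₀ = 33.8° (x = Rλ cos φ₀, y = Rφ), meridians are true-scale (h = 1) and the parallel scale is k = cos φ₀ / cos φ.
At 72.2°: h = 1.000, k = 2.718; principal scales a = 2.718, b = 1.000.
sin(ω/2) = (a − b)/(a + b) = 1.718/3.718 = 0.4621, so ω = 2 arcsin(0.4621) ≈ 55.0°.

55.0°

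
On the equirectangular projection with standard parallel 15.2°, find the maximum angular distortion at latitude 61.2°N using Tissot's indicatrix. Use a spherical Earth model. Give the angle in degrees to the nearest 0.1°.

The equidistant cylindrical projection with φ₀ = 15.2° has h = 1 (meridians true) and k = cos φ₀ / cos φ along parallels.
At 61.2°: h = 1.000, k = 2.003; principal scales a = 2.003, b = 1.000.
sin(ω/2) = (a − b)/(a + b) = 1.003/3.003 = 0.3340, so ω = 2 arcsin(0.3340) ≈ 39.0°.

39.0°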